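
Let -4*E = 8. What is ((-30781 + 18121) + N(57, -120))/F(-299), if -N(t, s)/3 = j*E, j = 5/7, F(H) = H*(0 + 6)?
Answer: 14765/2093 ≈ 7.0545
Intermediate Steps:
F(H) = 6*H (F(H) = H*6 = 6*H)
E = -2 (E = -¼*8 = -2)
j = 5/7 (j = 5*(⅐) = 5/7 ≈ 0.71429)
N(t, s) = 30/7 (N(t, s) = -15*(-2)/7 = -3*(-10/7) = 30/7)
((-30781 + 18121) + N(57, -120))/F(-299) = ((-30781 + 18121) + 30/7)/((6*(-299))) = (-12660 + 30/7)/(-1794) = -88590/7*(-1/1794) = 14765/2093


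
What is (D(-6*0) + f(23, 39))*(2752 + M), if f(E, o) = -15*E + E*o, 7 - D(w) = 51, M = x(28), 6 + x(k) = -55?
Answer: 1367028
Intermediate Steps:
x(k) = -61 (x(k) = -6 - 55 = -61)
M = -61
D(w) = -44 (D(w) = 7 - 1*51 = 7 - 51 = -44)
(D(-6*0) + f(23, 39))*(2752 + M) = (-44 + 23*(-15 + 39))*(2752 - 61) = (-44 + 23*24)*2691 = (-44 + 552)*2691 = 508*2691 = 1367028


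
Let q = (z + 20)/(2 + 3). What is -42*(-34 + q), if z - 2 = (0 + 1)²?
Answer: 6174/5 ≈ 1234.8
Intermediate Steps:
z = 3 (z = 2 + (0 + 1)² = 2 + 1² = 2 + 1 = 3)
q = 23/5 (q = (3 + 20)/(2 + 3) = 23/5 ≈ 4.6000)
-42*(-34 + q) = -42*(-34 + 23/5) = -42*(-147/5) = 6174/5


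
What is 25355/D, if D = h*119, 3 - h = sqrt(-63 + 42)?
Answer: 5071/238 + 5071*I*sqrt(21)/714 ≈ 21.307 + 32.547*I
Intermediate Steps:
h = 3 - I*sqrt(21) (h = 3 - sqrt(-63 + 42) = 3 - sqrt(-21) = 3 - I*sqrt(21) ≈ 3.0 - 4.5826*I)
D = 357 - 119*I*sqrt(21) (D = (3 - I*sqrt(21))*119 = 357 - 119*I*sqrt(21) ≈ 357.0 - 545.33*I)
25355/D = 25355/(357 - 119*I*sqrt(21))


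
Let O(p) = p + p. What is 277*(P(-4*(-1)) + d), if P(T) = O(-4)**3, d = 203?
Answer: -85593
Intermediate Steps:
O(p) = 2*p
P(T) = -512 (P(T) = (2*(-4))**3 = (-8)**3 = -512)
277*(P(-4*(-1)) + d) = 277*(-512 + 203) = 277*(-309) = -85593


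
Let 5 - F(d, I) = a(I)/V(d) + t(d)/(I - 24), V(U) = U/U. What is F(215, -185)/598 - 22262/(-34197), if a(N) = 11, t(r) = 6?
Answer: 105371978/164384979 ≈ 0.64101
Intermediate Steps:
V(U) = 1
F(d, I) = -6 - 6/(-24 + I) (F(d, I) = 5 - (11/1 + 6/(I - 24)) = 5 - (11*1 + 6/(-24 + I)) = 5 - (11 + 6/(-24 + I)) = 5 + (-11 - 6/(-24 + I)) = -6 - 6/(-24 + I))
F(215, -185)/598 - 22262/(-34197) = (6*(23 - 1*(-185))/(-24 - 185))/598 - 22262/(-34197) = (6*(23 + 185)/(-209))*(1/598) - 22262*(-1/34197) = (6*(-1/209)*208)*(1/598) + 22262/34197 = -1248/209*1/598 + 22262/34197 = -48/4807 + 22262/34197 = 105371978/164384979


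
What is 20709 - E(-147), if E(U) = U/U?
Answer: 20708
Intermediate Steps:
E(U) = 1
20709 - E(-147) = 20709 - 1*1 = 20709 - 1 = 20708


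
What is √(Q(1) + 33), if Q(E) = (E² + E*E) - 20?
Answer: √15 ≈ 3.8730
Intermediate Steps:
Q(E) = -20 + 2*E² (Q(E) = (E² + E²) - 20 = 2*E² - 20 = -20 + 2*E²)
√(Q(1) + 33) = √((-20 + 2*1²) + 33) = √((-20 + 2*1) + 33) = √((-20 + 2) + 33) = √(-18 + 33) = √15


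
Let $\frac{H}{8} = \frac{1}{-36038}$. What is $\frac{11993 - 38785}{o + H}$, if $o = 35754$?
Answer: $- \frac{241382524}{322125661} \approx -0.74934$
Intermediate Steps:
$H = - \frac{4}{18019}$ ($H = \frac{8}{-36038} = 8 \left(- \frac{1}{36038}\right) = - \frac{4}{18019} \approx -0.00022199$)
$\frac{11993 - 38785}{o + H} = \frac{11993 - 38785}{35754 - \frac{4}{18019}} = \frac{11993 - 38785}{\frac{644251322}{18019}} = \left(-26792\right) \frac{18019}{644251322} = - \frac{241382524}{322125661}$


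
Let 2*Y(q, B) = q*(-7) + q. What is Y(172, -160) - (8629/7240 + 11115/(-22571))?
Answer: -84435937199/163414040 ≈ -516.70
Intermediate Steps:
Y(q, B) = -3*q (Y(q, B) = (q*(-7) + q)/2 = (-7*q + q)/2 = (-6*q)/2 = -3*q)
Y(172, -160) - (8629/7240 + 11115/(-22571)) = -3*172 - (8629/7240 + 11115/(-22571)) = -516 - (8629*(1/7240) + 11115*(-1/22571)) = -516 - (8629/7240 - 11115/22571) = -516 - 1*114292559/163414040 = -516 - 114292559/163414040 = -84435937199/163414040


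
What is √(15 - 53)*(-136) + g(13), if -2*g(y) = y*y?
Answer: -169/2 - 136*I*√38 ≈ -84.5 - 838.36*I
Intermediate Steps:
g(y) = -y²/2 (g(y) = -y*y/2 = -y²/2)
√(15 - 53)*(-136) + g(13) = √(15 - 53)*(-136) - ½*13² = √(-38)*(-136) - ½*169 = (I*√38)*(-136) - 169/2 = -136*I*√38 - 169/2 = -169/2 - 136*I*√38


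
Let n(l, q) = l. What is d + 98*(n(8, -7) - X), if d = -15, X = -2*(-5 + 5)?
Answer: 769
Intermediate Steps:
X = 0 (X = -2*0 = 0)
d + 98*(n(8, -7) - X) = -15 + 98*(8 - 1*0) = -15 + 98*(8 + 0) = -15 + 98*8 = -15 + 784 = 769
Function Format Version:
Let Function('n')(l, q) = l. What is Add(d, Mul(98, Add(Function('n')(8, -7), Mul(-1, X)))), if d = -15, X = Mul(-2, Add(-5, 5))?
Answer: 769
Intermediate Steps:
X = 0 (X = Mul(-2, 0) = 0)
Add(d, Mul(98, Add(Function('n')(8, -7), Mul(-1, X)))) = Add(-15, Mul(98, Add(8, Mul(-1, 0)))) = Add(-15, Mul(98, Add(8, 0))) = Add(-15, Mul(98, 8)) = Add(-15, 784) = 769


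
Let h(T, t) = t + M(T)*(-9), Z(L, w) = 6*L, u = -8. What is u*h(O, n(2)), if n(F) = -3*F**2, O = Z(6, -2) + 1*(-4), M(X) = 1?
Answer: 168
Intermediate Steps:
O = 32 (O = 6*6 + 1*(-4) = 36 - 4 = 32)
h(T, t) = -9 + t (h(T, t) = t + 1*(-9) = t - 9 = -9 + t)
u*h(O, n(2)) = -8*(-9 - 3*2**2) = -8*(-9 - 3*4) = -8*(-9 - 12) = -8*(-21) = 168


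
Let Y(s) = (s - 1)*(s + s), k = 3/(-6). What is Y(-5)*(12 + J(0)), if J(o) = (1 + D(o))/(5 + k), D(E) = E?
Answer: 2200/3 ≈ 733.33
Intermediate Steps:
k = -½ (k = 3*(-⅙) = -½ ≈ -0.50000)
Y(s) = 2*s*(-1 + s) (Y(s) = (-1 + s)*(2*s) = 2*s*(-1 + s))
J(o) = 2/9 + 2*o/9 (J(o) = (1 + o)/(5 - ½) = (1 + o)/(9/2) = (1 + o)*(2/9) = 2/9 + 2*o/9)
Y(-5)*(12 + J(0)) = (2*(-5)*(-1 - 5))*(12 + (2/9 + (2/9)*0)) = (2*(-5)*(-6))*(12 + (2/9 + 0)) = 60*(12 + 2/9) = 60*(110/9) = 2200/3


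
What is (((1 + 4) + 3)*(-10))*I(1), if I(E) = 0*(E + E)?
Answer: 0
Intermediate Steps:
I(E) = 0 (I(E) = 0*(2*E) = 0)
(((1 + 4) + 3)*(-10))*I(1) = (((1 + 4) + 3)*(-10))*0 = ((5 + 3)*(-10))*0 = (8*(-10))*0 = -80*0 = 0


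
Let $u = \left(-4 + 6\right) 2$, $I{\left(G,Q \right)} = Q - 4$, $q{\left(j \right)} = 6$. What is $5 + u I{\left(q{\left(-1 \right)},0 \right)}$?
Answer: $-11$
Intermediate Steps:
$I{\left(G,Q \right)} = -4 + Q$
$u = 4$ ($u = 2 \cdot 2 = 4$)
$5 + u I{\left(q{\left(-1 \right)},0 \right)} = 5 + 4 \left(-4 + 0\right) = 5 + 4 \left(-4\right) = 5 - 16 = -11$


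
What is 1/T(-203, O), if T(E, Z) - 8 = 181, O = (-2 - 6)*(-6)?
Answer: 1/189 ≈ 0.0052910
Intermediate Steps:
O = 48 (O = -8*(-6) = 48)
T(E, Z) = 189 (T(E, Z) = 8 + 181 = 189)
1/T(-203, O) = 1/189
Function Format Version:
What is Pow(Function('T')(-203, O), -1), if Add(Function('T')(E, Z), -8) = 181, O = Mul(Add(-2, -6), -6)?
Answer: Rational(1, 189) ≈ 0.0052910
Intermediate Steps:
O = 48 (O = Mul(-8, -6) = 48)
Function('T')(E, Z) = 189 (Function('T')(E, Z) = Add(8, 181) = 189)
Pow(Function('T')(-203, O), -1) = Pow(189, -1) = Rational(1, 189)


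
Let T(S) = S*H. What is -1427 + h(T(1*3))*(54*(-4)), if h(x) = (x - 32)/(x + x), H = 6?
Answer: -1343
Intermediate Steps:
T(S) = 6*S (T(S) = S*6 = 6*S)
h(x) = (-32 + x)/(2*x) (h(x) = (-32 + x)/((2*x)) = (-32 + x)*(1/(2*x)) = (-32 + x)/(2*x))
-1427 + h(T(1*3))*(54*(-4)) = -1427 + ((-32 + 6*(1*3))/(2*((6*(1*3)))))*(54*(-4)) = -1427 + ((-32 + 6*3)/(2*((6*3))))*(-216) = -1427 + ((½)*(-32 + 18)/18)*(-216) = -1427 + ((½)*(1/18)*(-14))*(-216) = -1427 - 7/18*(-216) = -1427 + 84 = -1343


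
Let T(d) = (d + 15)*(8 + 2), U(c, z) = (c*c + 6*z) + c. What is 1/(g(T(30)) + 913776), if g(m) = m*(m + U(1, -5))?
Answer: 1/1103676 ≈ 9.0606e-7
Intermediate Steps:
U(c, z) = c + c² + 6*z (U(c, z) = (c² + 6*z) + c = c + c² + 6*z)
T(d) = 150 + 10*d (T(d) = (15 + d)*10 = 150 + 10*d)
g(m) = m*(-28 + m) (g(m) = m*(m + (1 + 1² + 6*(-5))) = m*(m + (1 + 1 - 30)) = m*(m - 28) = m*(-28 + m))
1/(g(T(30)) + 913776) = 1/((150 + 10*30)*(-28 + (150 + 10*30)) + 913776) = 1/((150 + 300)*(-28 + (150 + 300)) + 913776) = 1/(450*(-28 + 450) + 913776) = 1/(450*422 + 913776) = 1/(189900 + 913776) = 1/1103676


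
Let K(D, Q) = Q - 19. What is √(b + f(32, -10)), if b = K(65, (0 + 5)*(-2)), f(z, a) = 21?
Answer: 2*I*√2 ≈ 2.8284*I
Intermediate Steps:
K(D, Q) = -19 + Q
b = -29 (b = -19 + (0 + 5)*(-2) = -19 + 5*(-2) = -19 - 10 = -29)
√(b + f(32, -10)) = √(-29 + 21) = √(-8) = 2*I*√2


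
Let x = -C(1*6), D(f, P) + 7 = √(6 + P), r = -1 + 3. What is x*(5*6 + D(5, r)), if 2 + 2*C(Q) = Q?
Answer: -46 - 4*√2 ≈ -51.657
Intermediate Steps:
r = 2
C(Q) = -1 + Q/2
D(f, P) = -7 + √(6 + P)
x = -2 (x = -(-1 + (1*6)/2) = -(-1 + (½)*6) = -(-1 + 3) = -1*2 = -2)
x*(5*6 + D(5, r)) = -2*(5*6 + (-7 + √(6 + 2))) = -2*(30 + (-7 + √8)) = -2*(30 + (-7 + 2*√2)) = -2*(23 + 2*√2) = -46 - 4*√2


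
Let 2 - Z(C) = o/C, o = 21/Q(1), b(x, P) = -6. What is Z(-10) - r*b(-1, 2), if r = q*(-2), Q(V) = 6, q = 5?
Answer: -1153/20 ≈ -57.650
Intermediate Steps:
r = -10 (r = 5*(-2) = -10)
o = 7/2 (o = 21/6 = 21*(⅙) = 7/2 ≈ 3.5000)
Z(C) = 2 - 7/(2*C)
Z(-10) - r*b(-1, 2) = (2 - 7/2/(-10)) - (-10)*(-6) = (2 - 7/2*(-⅒)) - 1*60 = (2 + 7/20) - 60 = 47/20 - 60 = -1153/20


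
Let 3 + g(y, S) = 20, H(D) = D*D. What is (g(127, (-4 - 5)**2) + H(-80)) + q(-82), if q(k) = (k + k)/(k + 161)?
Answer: 506779/79 ≈ 6414.9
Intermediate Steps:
H(D) = D**2
g(y, S) = 17 (g(y, S) = -3 + 20 = 17)
q(k) = 2*k/(161 + k) (q(k) = (2*k)/(161 + k) = 2*k/(161 + k))
(g(127, (-4 - 5)**2) + H(-80)) + q(-82) = (17 + (-80)**2) + 2*(-82)/(161 - 82) = (17 + 6400) + 2*(-82)/79 = 6417 + 2*(-82)*(1/79) = 6417 - 164/79 = 506779/79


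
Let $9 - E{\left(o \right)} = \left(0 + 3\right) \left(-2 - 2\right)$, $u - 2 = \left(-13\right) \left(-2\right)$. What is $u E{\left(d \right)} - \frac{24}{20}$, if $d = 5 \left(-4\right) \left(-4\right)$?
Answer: $\frac{2934}{5} \approx 586.8$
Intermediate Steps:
$u = 28$ ($u = 2 - -26 = 2 + 26 = 28$)
$d = 80$ ($d = \left(-20\right) \left(-4\right) = 80$)
$E{\left(o \right)} = 21$ ($E{\left(o \right)} = 9 - \left(0 + 3\right) \left(-2 - 2\right) = 9 - 3 \left(-4\right) = 9 - -12 = 9 + 12 = 21$)
$u E{\left(d \right)} - \frac{24}{20} = 28 \cdot 21 - \frac{24}{20} = 588 - \frac{6}{5} = \frac{2934}{5}$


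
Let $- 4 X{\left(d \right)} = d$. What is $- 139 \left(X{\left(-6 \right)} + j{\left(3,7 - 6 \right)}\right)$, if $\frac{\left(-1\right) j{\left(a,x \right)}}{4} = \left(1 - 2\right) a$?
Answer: $- \frac{3753}{2} \approx -1876.5$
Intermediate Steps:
$X{\left(d \right)} = - \frac{d}{4}$
$j{\left(a,x \right)} = 4 a$ ($j{\left(a,x \right)} = - 4 \left(1 - 2\right) a = - 4 \left(- a\right) = 4 a$)
$- 139 \left(X{\left(-6 \right)} + j{\left(3,7 - 6 \right)}\right) = - 139 \left(\left(- \frac{1}{4}\right) \left(-6\right) + 4 \cdot 3\right) = - 139 \left(\frac{3}{2} + 12\right) = \left(-139\right) \frac{27}{2} = - \frac{3753}{2}$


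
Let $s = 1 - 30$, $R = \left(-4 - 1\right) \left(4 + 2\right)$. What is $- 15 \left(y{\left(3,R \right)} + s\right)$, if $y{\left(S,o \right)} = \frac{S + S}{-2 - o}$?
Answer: $\frac{6045}{14} \approx 431.79$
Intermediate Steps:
$R = -30$ ($R = \left(-5\right) 6 = -30$)
$y{\left(S,o \right)} = \frac{2 S}{-2 - o}$
$s = -29$ ($s = 1 - 30 = -29$)
$- 15 \left(y{\left(3,R \right)} + s\right) = - 15 \left(\left(-2\right) 3 \frac{1}{2 - 30} - 29\right) = - 15 \left(\left(-2\right) 3 \frac{1}{-28} - 29\right) = - 15 \left(\left(-2\right) 3 \left(- \frac{1}{28}\right) - 29\right) = - 15 \left(\frac{3}{14} - 29\right) = \left(-15\right) \left(- \frac{403}{14}\right) = \frac{6045}{14}$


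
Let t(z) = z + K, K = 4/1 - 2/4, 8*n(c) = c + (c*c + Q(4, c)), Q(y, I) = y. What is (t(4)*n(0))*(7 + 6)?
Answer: 195/4 ≈ 48.750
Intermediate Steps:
n(c) = ½ + c/8 + c²/8 (n(c) = (c + (c*c + 4))/8 = (c + (c² + 4))/8 = (c + (4 + c²))/8 = (4 + c + c²)/8 = ½ + c/8 + c²/8)
K = 7/2 (K = 4*1 - 2*¼ = 4 - ½ = 7/2 ≈ 3.5000)
t(z) = 7/2 + z (t(z) = z + 7/2 = 7/2 + z)
(t(4)*n(0))*(7 + 6) = ((7/2 + 4)*(½ + (⅛)*0 + (⅛)*0²))*(7 + 6) = (15*(½ + 0 + (⅛)*0)/2)*13 = (15*(½ + 0 + 0)/2)*13 = ((15/2)*(½))*13 = (15/4)*13 = 195/4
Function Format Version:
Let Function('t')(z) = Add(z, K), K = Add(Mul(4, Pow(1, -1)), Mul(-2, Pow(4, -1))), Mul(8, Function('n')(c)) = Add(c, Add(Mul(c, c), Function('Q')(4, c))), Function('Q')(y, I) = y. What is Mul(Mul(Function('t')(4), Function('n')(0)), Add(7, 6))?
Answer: Rational(195, 4) ≈ 48.750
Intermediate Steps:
Function('n')(c) = Add(Rational(1, 2), Mul(Rational(1, 8), c), Mul(Rational(1, 8), Pow(c, 2))) (Function('n')(c) = Mul(Rational(1, 8), Add(c, Add(Mul(c, c), 4))) = Mul(Rational(1, 8), Add(c, Add(Pow(c, 2), 4))) = Mul(Rational(1, 8), Add(c, Add(4, Pow(c, 2)))) = Mul(Rational(1, 8), Add(4, c, Pow(c, 2))) = Add(Rational(1, 2), Mul(Rational(1, 8), c), Mul(Rational(1, 8), Pow(c, 2))))
K = Rational(7, 2) (K = Add(Mul(4, 1), Mul(-2, Rational(1, 4))) = Add(4, Rational(-1, 2)) = Rational(7, 2) ≈ 3.5000)
Function('t')(z) = Add(Rational(7, 2), z) (Function('t')(z) = Add(z, Rational(7, 2)) = Add(Rational(7, 2), z))
Mul(Mul(Function('t')(4), Function('n')(0)), Add(7, 6)) = Mul(Mul(Add(Rational(7, 2), 4), Add(Rational(1, 2), Mul(Rational(1, 8), 0), Mul(Rational(1, 8), Pow(0, 2)))), Add(7, 6)) = Mul(Mul(Rational(15, 2), Add(Rational(1, 2), 0, Mul(Rational(1, 8), 0))), 13) = Mul(Mul(Rational(15, 2), Add(Rational(1, 2), 0, 0)), 13) = Mul(Mul(Rational(15, 2), Rational(1, 2)), 13) = Mul(Rational(15, 4), 13) = Rational(195, 4)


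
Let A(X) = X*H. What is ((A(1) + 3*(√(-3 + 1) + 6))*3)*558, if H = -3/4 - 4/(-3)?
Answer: 62217/2 + 5022*I*√2 ≈ 31109.0 + 7102.2*I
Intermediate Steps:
H = 7/12 (H = -3*¼ - 4*(-⅓) = -¾ + 4/3 = 7/12 ≈ 0.58333)
A(X) = 7*X/12 (A(X) = X*(7/12) = 7*X/12)
((A(1) + 3*(√(-3 + 1) + 6))*3)*558 = (((7/12)*1 + 3*(√(-3 + 1) + 6))*3)*558 = ((7/12 + 3*(√(-2) + 6))*3)*558 = ((7/12 + 3*(I*√2 + 6))*3)*558 = ((7/12 + 3*(6 + I*√2))*3)*558 = ((7/12 + (18 + 3*I*√2))*3)*558 = ((223/12 + 3*I*√2)*3)*558 = (223/4 + 9*I*√2)*558 = 62217/2 + 5022*I*√2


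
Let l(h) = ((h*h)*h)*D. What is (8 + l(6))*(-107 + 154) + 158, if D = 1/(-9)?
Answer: -594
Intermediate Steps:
D = -⅑ ≈ -0.11111
l(h) = -h³/9 (l(h) = ((h*h)*h)*(-⅑) = (h²*h)*(-⅑) = h³*(-⅑) = -h³/9)
(8 + l(6))*(-107 + 154) + 158 = (8 - ⅑*6³)*(-107 + 154) + 158 = (8 - ⅑*216)*47 + 158 = (8 - 24)*47 + 158 = -16*47 + 158 = -752 + 158 = -594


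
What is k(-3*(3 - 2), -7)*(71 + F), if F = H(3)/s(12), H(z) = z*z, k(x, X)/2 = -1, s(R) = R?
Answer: -287/2 ≈ -143.50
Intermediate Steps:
k(x, X) = -2 (k(x, X) = 2*(-1) = -2)
H(z) = z²
F = ¾ (F = 3²/12 = 9*(1/12) = ¾ ≈ 0.75000)
k(-3*(3 - 2), -7)*(71 + F) = -2*(71 + ¾) = -2*287/4 = -287/2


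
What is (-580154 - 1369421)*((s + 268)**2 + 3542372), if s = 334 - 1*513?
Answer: -6921562475475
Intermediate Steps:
s = -179 (s = 334 - 513 = -179)
(-580154 - 1369421)*((s + 268)**2 + 3542372) = (-580154 - 1369421)*((-179 + 268)**2 + 3542372) = -1949575*(89**2 + 3542372) = -1949575*(7921 + 3542372) = -1949575*3550293 = -6921562475475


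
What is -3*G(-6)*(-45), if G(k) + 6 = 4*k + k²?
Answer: 810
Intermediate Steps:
G(k) = -6 + k² + 4*k (G(k) = -6 + (4*k + k²) = -6 + (k² + 4*k) = -6 + k² + 4*k)
-3*G(-6)*(-45) = -3*(-6 + (-6)² + 4*(-6))*(-45) = -3*(-6 + 36 - 24)*(-45) = -3*6*(-45) = -18*(-45) = 810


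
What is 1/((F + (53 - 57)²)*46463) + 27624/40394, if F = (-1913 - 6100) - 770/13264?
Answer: 34036005238730980/49770141942656179 ≈ 0.68386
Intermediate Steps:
F = -53142601/6632 (F = -8013 - 770*1/13264 = -8013 - 385/6632 = -53142601/6632 ≈ -8013.1)
1/((F + (53 - 57)²)*46463) + 27624/40394 = 1/(-53142601/6632 + (53 - 57)²*46463) + 27624/40394 = (1/46463)/(-53142601/6632 + (-4)²) + 27624*(1/40394) = (1/46463)/(-53142601/6632 + 16) + 13812/20197 = (1/46463)/(-53036489/6632) + 13812/20197 = -6632/53036489*1/46463 + 13812/20197 = -6632/2464234388407 + 13812/20197 = 34036005238730980/49770141942656179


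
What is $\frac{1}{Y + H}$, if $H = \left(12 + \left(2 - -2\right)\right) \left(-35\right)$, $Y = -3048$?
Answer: $- \frac{1}{3608} \approx -0.00027716$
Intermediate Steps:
$H = -560$ ($H = \left(12 + \left(2 + 2\right)\right) \left(-35\right) = \left(12 + 4\right) \left(-35\right) = 16 \left(-35\right) = -560$)
$\frac{1}{Y + H} = \frac{1}{-3048 - 560} = \frac{1}{-3608} = - \frac{1}{3608}$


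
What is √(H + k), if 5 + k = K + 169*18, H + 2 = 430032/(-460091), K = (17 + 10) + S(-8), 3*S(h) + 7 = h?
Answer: 3*√71879922611345/460091 ≈ 55.282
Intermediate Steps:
S(h) = -7/3 + h/3
K = 22 (K = (17 + 10) + (-7/3 + (⅓)*(-8)) = 27 + (-7/3 - 8/3) = 27 - 5 = 22)
H = -1350214/460091 (H = -2 + 430032/(-460091) = -2 + 430032*(-1/460091) = -2 - 430032/460091 = -1350214/460091 ≈ -2.9347)
k = 3059 (k = -5 + (22 + 169*18) = -5 + (22 + 3042) = -5 + 3064 = 3059)
√(H + k) = √(-1350214/460091 + 3059) = √(1406068155/460091) = 3*√71879922611345/460091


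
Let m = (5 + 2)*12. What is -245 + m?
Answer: -161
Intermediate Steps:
m = 84 (m = 7*12 = 84)
-245 + m = -245 + 84 = -161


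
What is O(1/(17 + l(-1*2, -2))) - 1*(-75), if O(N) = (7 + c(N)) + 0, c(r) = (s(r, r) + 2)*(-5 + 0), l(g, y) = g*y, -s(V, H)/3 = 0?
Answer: 72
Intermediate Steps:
s(V, H) = 0 (s(V, H) = -3*0 = 0)
c(r) = -10 (c(r) = (0 + 2)*(-5 + 0) = 2*(-5) = -10)
O(N) = -3 (O(N) = (7 - 10) + 0 = -3 + 0 = -3)
O(1/(17 + l(-1*2, -2))) - 1*(-75) = -3 - 1*(-75) = -3 + 75 = 72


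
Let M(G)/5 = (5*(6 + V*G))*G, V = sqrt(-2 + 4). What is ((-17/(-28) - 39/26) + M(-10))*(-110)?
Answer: 2311375/14 - 275000*sqrt(2) ≈ -2.2381e+5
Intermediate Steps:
V = sqrt(2) ≈ 1.4142
M(G) = 5*G*(30 + 5*G*sqrt(2)) (M(G) = 5*((5*(6 + sqrt(2)*G))*G) = 5*((5*(6 + G*sqrt(2)))*G) = 5*((30 + 5*G*sqrt(2))*G) = 5*(G*(30 + 5*G*sqrt(2))) = 5*G*(30 + 5*G*sqrt(2)))
((-17/(-28) - 39/26) + M(-10))*(-110) = ((-17/(-28) - 39/26) + 25*(-10)*(6 - 10*sqrt(2)))*(-110) = ((-17*(-1/28) - 39*1/26) + (-1500 + 2500*sqrt(2)))*(-110) = ((17/28 - 3/2) + (-1500 + 2500*sqrt(2)))*(-110) = (-25/28 + (-1500 + 2500*sqrt(2)))*(-110) = (-42025/28 + 2500*sqrt(2))*(-110) = 2311375/14 - 275000*sqrt(2)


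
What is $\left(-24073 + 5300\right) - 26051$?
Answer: $-44824$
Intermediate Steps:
$\left(-24073 + 5300\right) - 26051 = -18773 - 26051 = -44824$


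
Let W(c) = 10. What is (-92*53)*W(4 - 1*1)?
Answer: -48760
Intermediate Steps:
(-92*53)*W(4 - 1*1) = -92*53*10 = -4876*10 = -48760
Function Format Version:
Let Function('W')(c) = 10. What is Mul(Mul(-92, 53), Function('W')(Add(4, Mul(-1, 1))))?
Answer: -48760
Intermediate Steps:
Mul(Mul(-92, 53), Function('W')(Add(4, Mul(-1, 1)))) = Mul(Mul(-92, 53), 10) = Mul(-4876, 10) = -48760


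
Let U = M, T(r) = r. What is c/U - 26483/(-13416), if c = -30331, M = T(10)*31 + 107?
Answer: -43986365/621608 ≈ -70.762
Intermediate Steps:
M = 417 (M = 10*31 + 107 = 310 + 107 = 417)
U = 417
c/U - 26483/(-13416) = -30331/417 - 26483/(-13416) = -30331*1/417 - 26483*(-1/13416) = -30331/417 + 26483/13416 = -43986365/621608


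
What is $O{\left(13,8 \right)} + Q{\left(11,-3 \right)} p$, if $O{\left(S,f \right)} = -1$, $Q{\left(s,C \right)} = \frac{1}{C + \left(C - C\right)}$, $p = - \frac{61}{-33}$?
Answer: $- \frac{160}{99} \approx -1.6162$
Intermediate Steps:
$p = \frac{61}{33}$ ($p = \left(-61\right) \left(- \frac{1}{33}\right) = \frac{61}{33} \approx 1.8485$)
$Q{\left(s,C \right)} = \frac{1}{C}$ ($Q{\left(s,C \right)} = \frac{1}{C + 0} = \frac{1}{C}$)
$O{\left(13,8 \right)} + Q{\left(11,-3 \right)} p = -1 + \frac{1}{-3} \cdot \frac{61}{33} = -1 - \frac{61}{99} = - \frac{160}{99}$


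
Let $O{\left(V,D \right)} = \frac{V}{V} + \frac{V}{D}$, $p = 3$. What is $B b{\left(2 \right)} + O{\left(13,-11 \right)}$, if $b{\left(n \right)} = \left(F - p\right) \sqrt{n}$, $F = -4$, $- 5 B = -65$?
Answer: $- \frac{2}{11} - 91 \sqrt{2} \approx -128.88$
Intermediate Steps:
$B = 13$ ($B = \left(- \frac{1}{5}\right) \left(-65\right) = 13$)
$O{\left(V,D \right)} = 1 + \frac{V}{D}$
$b{\left(n \right)} = - 7 \sqrt{n}$ ($b{\left(n \right)} = \left(-4 - 3\right) \sqrt{n} = - 7 \sqrt{n}$)
$B b{\left(2 \right)} + O{\left(13,-11 \right)} = 13 \left(- 7 \sqrt{2}\right) + \frac{-11 + 13}{-11} = - 91 \sqrt{2} - \frac{2}{11} = - \frac{2}{11} - 91 \sqrt{2}$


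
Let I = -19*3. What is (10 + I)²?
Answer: 2209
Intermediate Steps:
I = -57
(10 + I)² = (10 - 57)² = (-47)² = 2209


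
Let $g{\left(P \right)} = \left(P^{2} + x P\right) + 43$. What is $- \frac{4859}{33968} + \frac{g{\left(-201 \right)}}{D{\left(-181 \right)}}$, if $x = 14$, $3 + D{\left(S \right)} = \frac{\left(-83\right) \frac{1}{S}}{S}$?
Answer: $- \frac{20938053547317}{1670648144} \approx -12533.0$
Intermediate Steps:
$D{\left(S \right)} = -3 - \frac{83}{S^{2}}$ ($D{\left(S \right)} = -3 + \frac{\left(-83\right) \frac{1}{S}}{S} = -3 - \frac{83}{S^{2}}$)
$g{\left(P \right)} = 43 + P^{2} + 14 P$ ($g{\left(P \right)} = \left(P^{2} + 14 P\right) + 43 = 43 + P^{2} + 14 P$)
$- \frac{4859}{33968} + \frac{g{\left(-201 \right)}}{D{\left(-181 \right)}} = - \frac{4859}{33968} + \frac{43 + \left(-201\right)^{2} + 14 \left(-201\right)}{-3 - \frac{83}{32761}} = \left(-4859\right) \frac{1}{33968} + \frac{43 + 40401 - 2814}{-3 - \frac{83}{32761}} = - \frac{4859}{33968} + \frac{37630}{-3 - \frac{83}{32761}} = - \frac{4859}{33968} + \frac{37630}{- \frac{98366}{32761}} = - \frac{4859}{33968} + 37630 \left(- \frac{32761}{98366}\right) = - \frac{4859}{33968} - \frac{616398215}{49183} = - \frac{20938053547317}{1670648144}$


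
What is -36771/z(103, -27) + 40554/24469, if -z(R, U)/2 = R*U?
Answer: -2181839/440442 ≈ -4.9538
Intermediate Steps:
z(R, U) = -2*R*U
-36771/z(103, -27) + 40554/24469 = -36771/((-2*103*(-27))) + 40554/24469 = -36771/5562 + 40554*(1/24469) = -36771*1/5562 + 40554/24469 = -119/18 + 40554/24469 = -2181839/440442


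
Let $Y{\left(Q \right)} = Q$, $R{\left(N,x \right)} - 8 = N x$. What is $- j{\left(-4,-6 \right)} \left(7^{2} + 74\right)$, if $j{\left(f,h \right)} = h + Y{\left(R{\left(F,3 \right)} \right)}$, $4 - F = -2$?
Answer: $-2460$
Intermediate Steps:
$F = 6$ ($F = 4 - -2 = 4 + 2 = 6$)
$R{\left(N,x \right)} = 8 + N x$
$j{\left(f,h \right)} = 26 + h$ ($j{\left(f,h \right)} = h + \left(8 + 6 \cdot 3\right) = h + \left(8 + 18\right) = h + 26 = 26 + h$)
$- j{\left(-4,-6 \right)} \left(7^{2} + 74\right) = - (26 - 6) \left(7^{2} + 74\right) = \left(-1\right) 20 \left(49 + 74\right) = \left(-20\right) 123 = -2460$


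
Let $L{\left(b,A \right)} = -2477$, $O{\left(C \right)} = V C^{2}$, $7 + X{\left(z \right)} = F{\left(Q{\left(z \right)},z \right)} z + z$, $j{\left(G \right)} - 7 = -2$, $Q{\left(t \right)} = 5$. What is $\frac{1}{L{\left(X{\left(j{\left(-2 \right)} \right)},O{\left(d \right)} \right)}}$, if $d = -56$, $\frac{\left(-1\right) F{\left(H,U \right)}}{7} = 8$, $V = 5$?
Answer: $- \frac{1}{2477} \approx -0.00040371$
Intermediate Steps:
$F{\left(H,U \right)} = -56$ ($F{\left(H,U \right)} = \left(-7\right) 8 = -56$)
$j{\left(G \right)} = 5$ ($j{\left(G \right)} = 7 - 2 = 5$)
$X{\left(z \right)} = -7 - 55 z$ ($X{\left(z \right)} = -7 + \left(- 56 z + z\right) = -7 - 55 z$)
$O{\left(C \right)} = 5 C^{2}$
$\frac{1}{L{\left(X{\left(j{\left(-2 \right)} \right)},O{\left(d \right)} \right)}} = \frac{1}{-2477} = - \frac{1}{2477}$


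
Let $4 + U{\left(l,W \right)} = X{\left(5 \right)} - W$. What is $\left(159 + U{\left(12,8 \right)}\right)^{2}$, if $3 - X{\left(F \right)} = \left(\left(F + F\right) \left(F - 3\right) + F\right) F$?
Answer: $625$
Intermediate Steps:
$X{\left(F \right)} = 3 - F \left(F + 2 F \left(-3 + F\right)\right)$ ($X{\left(F \right)} = 3 - \left(\left(F + F\right) \left(F - 3\right) + F\right) F = 3 - \left(2 F \left(-3 + F\right) + F\right) F = 3 - \left(F + 2 F \left(-3 + F\right)\right) F = 3 - F \left(F + 2 F \left(-3 + F\right)\right)$)
$U{\left(l,W \right)} = -126 - W$ ($U{\left(l,W \right)} = -4 - \left(122 + W\right) = -126 - W$)
$\left(159 + U{\left(12,8 \right)}\right)^{2} = \left(159 - 134\right)^{2} = 25^{2} = 625$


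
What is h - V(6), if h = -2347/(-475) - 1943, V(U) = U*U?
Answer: -937678/475 ≈ -1974.1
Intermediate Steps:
V(U) = U²
h = -920578/475 (h = -2347*(-1/475) - 1943 = 2347/475 - 1943 = -920578/475 ≈ -1938.1)
h - V(6) = -920578/475 - 1*6² = -920578/475 - 1*36 = -920578/475 - 36 = -937678/475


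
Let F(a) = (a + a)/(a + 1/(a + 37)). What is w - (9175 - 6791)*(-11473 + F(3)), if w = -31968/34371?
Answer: 4212325428912/154033 ≈ 2.7347e+7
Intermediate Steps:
F(a) = 2*a/(a + 1/(37 + a)) (F(a) = (2*a)/(a + 1/(37 + a)) = 2*a/(a + 1/(37 + a)))
w = -1184/1273 (w = -31968*1/34371 = -1184/1273 ≈ -0.93009)
w - (9175 - 6791)*(-11473 + F(3)) = -1184/1273 - (9175 - 6791)*(-11473 + 2*3*(37 + 3)/(1 + 3² + 37*3)) = -1184/1273 - 2384*(-11473 + 2*3*40/(1 + 9 + 111)) = -1184/1273 - 2384*(-11473 + 2*3*40/121) = -1184/1273 - 2384*(-11473 + 2*3*(1/121)*40) = -1184/1273 - 2384*(-11473 + 240/121) = -1184/1273 - 2384*(-1387993)/121 = -1184/1273 - 1*(-3308975312/121) = -1184/1273 + 3308975312/121 = 4212325428912/154033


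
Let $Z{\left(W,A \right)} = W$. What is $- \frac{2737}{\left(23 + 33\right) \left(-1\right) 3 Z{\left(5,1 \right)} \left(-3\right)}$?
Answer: $- \frac{391}{360} \approx -1.0861$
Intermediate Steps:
$- \frac{2737}{\left(23 + 33\right) \left(-1\right) 3 Z{\left(5,1 \right)} \left(-3\right)} = - \frac{2737}{\left(23 + 33\right) \left(-1\right) 3 \cdot 5 \left(-3\right)} = - \frac{2737}{56 \left(-3\right) 5 \left(-3\right)} = - \frac{2737}{56 \left(\left(-15\right) \left(-3\right)\right)} = - \frac{2737}{56 \cdot 45} = - \frac{2737}{2520} = \left(-2737\right) \frac{1}{2520} = - \frac{391}{360}$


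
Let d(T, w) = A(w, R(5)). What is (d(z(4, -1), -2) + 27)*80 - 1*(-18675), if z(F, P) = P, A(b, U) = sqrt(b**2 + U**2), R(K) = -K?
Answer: 20835 + 80*sqrt(29) ≈ 21266.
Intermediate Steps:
A(b, U) = sqrt(U**2 + b**2)
d(T, w) = sqrt(25 + w**2) (d(T, w) = sqrt((-1*5)**2 + w**2) = sqrt((-5)**2 + w**2) = sqrt(25 + w**2))
(d(z(4, -1), -2) + 27)*80 - 1*(-18675) = (sqrt(25 + (-2)**2) + 27)*80 - 1*(-18675) = (sqrt(25 + 4) + 27)*80 + 18675 = (sqrt(29) + 27)*80 + 18675 = (27 + sqrt(29))*80 + 18675 = (2160 + 80*sqrt(29)) + 18675 = 20835 + 80*sqrt(29)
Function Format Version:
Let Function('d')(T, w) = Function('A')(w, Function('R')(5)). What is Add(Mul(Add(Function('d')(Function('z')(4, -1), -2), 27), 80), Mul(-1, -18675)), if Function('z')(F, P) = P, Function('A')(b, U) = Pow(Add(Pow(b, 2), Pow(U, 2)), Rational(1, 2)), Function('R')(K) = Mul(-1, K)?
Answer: Add(20835, Mul(80, Pow(29, Rational(1, 2)))) ≈ 21266.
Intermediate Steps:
Function('A')(b, U) = Pow(Add(Pow(U, 2), Pow(b, 2)), Rational(1, 2))
Function('d')(T, w) = Pow(Add(25, Pow(w, 2)), Rational(1, 2)) (Function('d')(T, w) = Pow(Add(Pow(Mul(-1, 5), 2), Pow(w, 2)), Rational(1, 2)) = Pow(Add(Pow(-5, 2), Pow(w, 2)), Rational(1, 2)) = Pow(Add(25, Pow(w, 2)), Rational(1, 2)))
Add(Mul(Add(Function('d')(Function('z')(4, -1), -2), 27), 80), Mul(-1, -18675)) = Add(Mul(Add(Pow(Add(25, Pow(-2, 2)), Rational(1, 2)), 27), 80), Mul(-1, -18675)) = Add(Mul(Add(Pow(Add(25, 4), Rational(1, 2)), 27), 80), 18675) = Add(Mul(Add(Pow(29, Rational(1, 2)), 27), 80), 18675) = Add(Mul(Add(27, Pow(29, Rational(1, 2))), 80), 18675) = Add(Add(2160, Mul(80, Pow(29, Rational(1, 2)))), 18675) = Add(20835, Mul(80, Pow(29, Rational(1, 2))))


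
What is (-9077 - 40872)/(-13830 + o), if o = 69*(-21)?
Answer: 49949/15279 ≈ 3.2691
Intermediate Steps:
o = -1449
(-9077 - 40872)/(-13830 + o) = (-9077 - 40872)/(-13830 - 1449) = -49949/(-15279) = -49949*(-1/15279) = 49949/15279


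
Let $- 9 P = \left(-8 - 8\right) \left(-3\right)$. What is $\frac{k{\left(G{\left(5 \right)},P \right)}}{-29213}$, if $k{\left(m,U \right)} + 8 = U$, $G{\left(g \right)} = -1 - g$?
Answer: $\frac{40}{87639} \approx 0.00045642$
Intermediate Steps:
$P = - \frac{16}{3}$ ($P = - \frac{\left(-8 - 8\right) \left(-3\right)}{9} = - \frac{\left(-16\right) \left(-3\right)}{9} = \left(- \frac{1}{9}\right) 48 = - \frac{16}{3} \approx -5.3333$)
$k{\left(m,U \right)} = -8 + U$
$\frac{k{\left(G{\left(5 \right)},P \right)}}{-29213} = \frac{-8 - \frac{16}{3}}{-29213} = \left(- \frac{40}{3}\right) \left(- \frac{1}{29213}\right) = \frac{40}{87639}$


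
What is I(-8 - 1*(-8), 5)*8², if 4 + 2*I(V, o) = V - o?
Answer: -288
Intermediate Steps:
I(V, o) = -2 + V/2 - o/2 (I(V, o) = -2 + (V - o)/2 = -2 + (V/2 - o/2) = -2 + V/2 - o/2)
I(-8 - 1*(-8), 5)*8² = (-2 + (-8 - 1*(-8))/2 - ½*5)*8² = (-2 + (-8 + 8)/2 - 5/2)*64 = (-2 + (½)*0 - 5/2)*64 = (-2 + 0 - 5/2)*64 = -9/2*64 = -288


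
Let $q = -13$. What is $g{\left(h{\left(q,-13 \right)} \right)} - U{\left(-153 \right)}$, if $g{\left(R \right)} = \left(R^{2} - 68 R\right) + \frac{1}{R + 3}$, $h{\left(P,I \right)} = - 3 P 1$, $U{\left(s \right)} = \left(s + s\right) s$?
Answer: $- \frac{2013857}{42} \approx -47949.0$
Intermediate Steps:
$U{\left(s \right)} = 2 s^{2}$ ($U{\left(s \right)} = 2 s s = 2 s^{2}$)
$h{\left(P,I \right)} = - 3 P$
$g{\left(R \right)} = R^{2} + \frac{1}{3 + R} - 68 R$ ($g{\left(R \right)} = \left(R^{2} - 68 R\right) + \frac{1}{3 + R} = R^{2} + \frac{1}{3 + R} - 68 R$)
$g{\left(h{\left(q,-13 \right)} \right)} - U{\left(-153 \right)} = \frac{1 + \left(\left(-3\right) \left(-13\right)\right)^{3} - 204 \left(\left(-3\right) \left(-13\right)\right) - 65 \left(\left(-3\right) \left(-13\right)\right)^{2}}{3 - -39} - 2 \left(-153\right)^{2} = \frac{1 + 39^{3} - 7956 - 65 \cdot 39^{2}}{3 + 39} - 2 \cdot 23409 = \frac{1 + 59319 - 7956 - 98865}{42} - 46818 = \frac{1}{42} \left(-47501\right) - 46818 = - \frac{47501}{42} - 46818 = - \frac{2013857}{42}$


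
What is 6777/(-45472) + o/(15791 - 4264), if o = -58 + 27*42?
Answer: -29190607/524155744 ≈ -0.055691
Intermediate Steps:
o = 1076 (o = -58 + 1134 = 1076)
6777/(-45472) + o/(15791 - 4264) = 6777/(-45472) + 1076/(15791 - 4264) = 6777*(-1/45472) + 1076/11527 = -6777/45472 + 1076*(1/11527) = -6777/45472 + 1076/11527 = -29190607/524155744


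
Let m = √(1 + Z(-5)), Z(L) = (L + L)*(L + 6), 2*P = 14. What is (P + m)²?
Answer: 40 + 42*I ≈ 40.0 + 42.0*I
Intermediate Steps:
P = 7 (P = (½)*14 = 7)
Z(L) = 2*L*(6 + L) (Z(L) = (2*L)*(6 + L) = 2*L*(6 + L))
m = 3*I (m = √(1 + 2*(-5)*(6 - 5)) = √(1 + 2*(-5)*1) = √(1 - 10) = √(-9) = 3*I ≈ 3.0*I)
(P + m)² = (7 + 3*I)²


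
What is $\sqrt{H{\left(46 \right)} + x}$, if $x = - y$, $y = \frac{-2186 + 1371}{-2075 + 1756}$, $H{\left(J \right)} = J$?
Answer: $\frac{\sqrt{4421021}}{319} \approx 6.5913$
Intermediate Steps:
$y = \frac{815}{319}$ ($y = - \frac{815}{-319} = \left(-815\right) \left(- \frac{1}{319}\right) = \frac{815}{319} \approx 2.5549$)
$x = - \frac{815}{319}$ ($x = \left(-1\right) \frac{815}{319} = - \frac{815}{319} \approx -2.5549$)
$\sqrt{H{\left(46 \right)} + x} = \sqrt{46 - \frac{815}{319}} = \sqrt{\frac{13859}{319}} = \frac{\sqrt{4421021}}{319}$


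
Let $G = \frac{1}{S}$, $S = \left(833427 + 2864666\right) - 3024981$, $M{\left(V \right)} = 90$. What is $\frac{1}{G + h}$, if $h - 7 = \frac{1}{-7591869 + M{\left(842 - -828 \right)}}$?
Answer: $\frac{5110117546248}{35770829742403} \approx 0.14286$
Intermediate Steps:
$S = 673112$ ($S = 3698093 - 3024981 = 673112$)
$G = \frac{1}{673112} \approx 1.4856 \cdot 10^{-6}$
$h = \frac{53142452}{7591779}$ ($h = 7 + \frac{1}{-7591869 + 90} = 7 + \frac{1}{-7591779} = 7 - \frac{1}{7591779} = \frac{53142452}{7591779} \approx 7.0$)
$\frac{1}{G + h} = \frac{1}{\frac{1}{673112} + \frac{53142452}{7591779}} = \frac{1}{\frac{35770829742403}{5110117546248}} = \frac{5110117546248}{35770829742403}$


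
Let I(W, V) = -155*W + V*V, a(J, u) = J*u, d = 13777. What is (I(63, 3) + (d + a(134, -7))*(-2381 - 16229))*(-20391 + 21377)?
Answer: -235598336356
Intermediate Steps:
I(W, V) = V² - 155*W (I(W, V) = -155*W + V² = V² - 155*W)
(I(63, 3) + (d + a(134, -7))*(-2381 - 16229))*(-20391 + 21377) = ((3² - 155*63) + (13777 + 134*(-7))*(-2381 - 16229))*(-20391 + 21377) = ((9 - 9765) + (13777 - 938)*(-18610))*986 = (-9756 + 12839*(-18610))*986 = (-9756 - 238933790)*986 = -238943546*986 = -235598336356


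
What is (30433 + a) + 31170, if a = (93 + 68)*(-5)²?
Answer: 65628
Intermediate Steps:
a = 4025 (a = 161*25 = 4025)
(30433 + a) + 31170 = (30433 + 4025) + 31170 = 34458 + 31170 = 65628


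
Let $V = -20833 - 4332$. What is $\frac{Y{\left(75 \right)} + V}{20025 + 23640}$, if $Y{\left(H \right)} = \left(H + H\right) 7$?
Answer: $- \frac{4823}{8733} \approx -0.55227$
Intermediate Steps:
$Y{\left(H \right)} = 14 H$ ($Y{\left(H \right)} = 2 H 7 = 14 H$)
$V = -25165$
$\frac{Y{\left(75 \right)} + V}{20025 + 23640} = \frac{14 \cdot 75 - 25165}{20025 + 23640} = \frac{1050 - 25165}{43665} = \left(-24115\right) \frac{1}{43665} = - \frac{4823}{8733}$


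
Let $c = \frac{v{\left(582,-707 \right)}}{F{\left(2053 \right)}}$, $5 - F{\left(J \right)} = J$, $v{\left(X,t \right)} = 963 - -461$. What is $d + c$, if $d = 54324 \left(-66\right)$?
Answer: $- \frac{458929241}{128} \approx -3.5854 \cdot 10^{6}$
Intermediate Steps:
$v{\left(X,t \right)} = 1424$ ($v{\left(X,t \right)} = 963 + 461 = 1424$)
$F{\left(J \right)} = 5 - J$
$c = - \frac{89}{128}$ ($c = \frac{1424}{5 - 2053} = \frac{1424}{-2048} = 1424 \left(- \frac{1}{2048}\right) = - \frac{89}{128} \approx -0.69531$)
$d = -3585384$
$d + c = -3585384 - \frac{89}{128} = - \frac{458929241}{128}$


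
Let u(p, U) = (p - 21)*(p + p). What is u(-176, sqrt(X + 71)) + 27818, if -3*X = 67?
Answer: 97162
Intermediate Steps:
X = -67/3 (X = -1/3*67 = -67/3 ≈ -22.333)
u(p, U) = 2*p*(-21 + p) (u(p, U) = (-21 + p)*(2*p) = 2*p*(-21 + p))
u(-176, sqrt(X + 71)) + 27818 = 2*(-176)*(-21 - 176) + 27818 = 2*(-176)*(-197) + 27818 = 69344 + 27818 = 97162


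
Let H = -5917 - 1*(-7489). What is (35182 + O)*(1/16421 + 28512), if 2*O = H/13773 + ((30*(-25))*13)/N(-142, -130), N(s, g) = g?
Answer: 151407874461178069/150777622 ≈ 1.0042e+9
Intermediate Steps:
H = 1572 (H = -5917 + 7489 = 1572)
O = 344849/9182 (O = (1572/13773 + ((30*(-25))*13)/(-130))/2 = (1572*(1/13773) - 750*13*(-1/130))/2 = (524/4591 - 9750*(-1/130))/2 = (524/4591 + 75)/2 = (½)*(344849/4591) = 344849/9182 ≈ 37.557)
(35182 + O)*(1/16421 + 28512) = (35182 + 344849/9182)*(1/16421 + 28512) = 323385973*(1/16421 + 28512)/9182 = (323385973/9182)*(468195553/16421) = 151407874461178069/150777622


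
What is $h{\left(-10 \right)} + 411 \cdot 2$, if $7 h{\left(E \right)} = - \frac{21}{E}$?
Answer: $\frac{8223}{10} \approx 822.3$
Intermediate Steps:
$h{\left(E \right)} = - \frac{3}{E}$ ($h{\left(E \right)} = \frac{\left(-21\right) \frac{1}{E}}{7} = - \frac{3}{E}$)
$h{\left(-10 \right)} + 411 \cdot 2 = - \frac{3}{-10} + 411 \cdot 2 = \left(-3\right) \left(- \frac{1}{10}\right) + 822 = \frac{3}{10} + 822 = \frac{8223}{10}$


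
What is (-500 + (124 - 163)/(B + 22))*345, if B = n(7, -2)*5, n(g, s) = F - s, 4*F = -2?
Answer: -10204410/59 ≈ -1.7296e+5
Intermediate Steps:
F = -½ (F = (¼)*(-2) = -½ ≈ -0.50000)
n(g, s) = -½ - s
B = 15/2 (B = (-½ - 1*(-2))*5 = (-½ + 2)*5 = (3/2)*5 = 15/2 ≈ 7.5000)
(-500 + (124 - 163)/(B + 22))*345 = (-500 + (124 - 163)/(15/2 + 22))*345 = (-500 - 39/59/2)*345 = (-500 - 39*2/59)*345 = (-500 - 78/59)*345 = -29578/59*345 = -10204410/59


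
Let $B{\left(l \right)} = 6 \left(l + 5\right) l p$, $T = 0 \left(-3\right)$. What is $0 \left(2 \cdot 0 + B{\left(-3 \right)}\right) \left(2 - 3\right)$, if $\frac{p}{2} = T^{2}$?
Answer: $0$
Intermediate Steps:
$T = 0$
$p = 0$ ($p = 2 \cdot 0^{2} = 2 \cdot 0 = 0$)
$B{\left(l \right)} = 0$ ($B{\left(l \right)} = 6 \left(l + 5\right) l 0 = 6 \left(5 + l\right) l 0 = 6 l \left(5 + l\right) 0 = 0$)
$0 \left(2 \cdot 0 + B{\left(-3 \right)}\right) \left(2 - 3\right) = 0 \left(2 \cdot 0 + 0\right) \left(2 - 3\right) = 0 \left(0 + 0\right) \left(2 - 3\right) = 0 \cdot 0 \left(-1\right) = 0 \left(-1\right) = 0$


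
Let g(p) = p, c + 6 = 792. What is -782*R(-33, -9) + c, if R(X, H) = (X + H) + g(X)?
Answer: 59436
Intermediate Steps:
c = 786 (c = -6 + 792 = 786)
R(X, H) = H + 2*X (R(X, H) = (X + H) + X = (H + X) + X = H + 2*X)
-782*R(-33, -9) + c = -782*(-9 + 2*(-33)) + 786 = -782*(-9 - 66) + 786 = -782*(-75) + 786 = 58650 + 786 = 59436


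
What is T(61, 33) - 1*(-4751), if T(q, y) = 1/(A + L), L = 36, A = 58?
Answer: 446595/94 ≈ 4751.0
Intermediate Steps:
T(q, y) = 1/94 (T(q, y) = 1/(58 + 36) = 1/94)
T(61, 33) - 1*(-4751) = 1/94 - 1*(-4751) = 1/94 + 4751 = 446595/94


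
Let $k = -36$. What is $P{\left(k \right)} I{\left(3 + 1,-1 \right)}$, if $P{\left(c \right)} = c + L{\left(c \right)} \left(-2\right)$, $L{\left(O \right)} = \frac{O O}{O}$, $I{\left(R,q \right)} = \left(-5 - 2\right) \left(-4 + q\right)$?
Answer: $1260$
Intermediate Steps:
$I{\left(R,q \right)} = 28 - 7 q$ ($I{\left(R,q \right)} = - 7 \left(-4 + q\right) = 28 - 7 q$)
$L{\left(O \right)} = O$ ($L{\left(O \right)} = \frac{O^{2}}{O} = O$)
$P{\left(c \right)} = - c$ ($P{\left(c \right)} = c + c \left(-2\right) = c - 2 c = - c$)
$P{\left(k \right)} I{\left(3 + 1,-1 \right)} = \left(-1\right) \left(-36\right) \left(28 - -7\right) = 36 \left(28 + 7\right) = 36 \cdot 35 = 1260$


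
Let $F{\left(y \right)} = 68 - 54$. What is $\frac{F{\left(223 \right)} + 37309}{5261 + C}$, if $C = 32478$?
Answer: $\frac{2871}{2903} \approx 0.98898$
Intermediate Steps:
$F{\left(y \right)} = 14$
$\frac{F{\left(223 \right)} + 37309}{5261 + C} = \frac{14 + 37309}{5261 + 32478} = \frac{37323}{37739} = 37323 \cdot \frac{1}{37739} = \frac{2871}{2903}$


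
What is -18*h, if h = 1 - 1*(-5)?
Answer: -108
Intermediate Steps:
h = 6 (h = 1 + 5 = 6)
-18*h = -18*6 = -108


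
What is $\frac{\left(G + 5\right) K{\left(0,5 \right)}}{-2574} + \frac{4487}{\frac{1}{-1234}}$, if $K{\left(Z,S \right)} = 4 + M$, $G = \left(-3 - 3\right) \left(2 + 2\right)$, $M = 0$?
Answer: $- \frac{7126064908}{1287} \approx -5.537 \cdot 10^{6}$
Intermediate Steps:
$G = -24$ ($G = \left(-6\right) 4 = -24$)
$K{\left(Z,S \right)} = 4$ ($K{\left(Z,S \right)} = 4 + 0 = 4$)
$\frac{\left(G + 5\right) K{\left(0,5 \right)}}{-2574} + \frac{4487}{\frac{1}{-1234}} = \frac{\left(-24 + 5\right) 4}{-2574} + \frac{4487}{\frac{1}{-1234}} = \left(-19\right) 4 \left(- \frac{1}{2574}\right) + \frac{4487}{- \frac{1}{1234}} = \left(-76\right) \left(- \frac{1}{2574}\right) + 4487 \left(-1234\right) = \frac{38}{1287} - 5536958 = - \frac{7126064908}{1287}$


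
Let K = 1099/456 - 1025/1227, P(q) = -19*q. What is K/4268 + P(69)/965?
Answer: -347757123859/256046368160 ≈ -1.3582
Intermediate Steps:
K = 97897/62168 (K = 1099*(1/456) - 1025*1/1227 = 1099/456 - 1025/1227 = 97897/62168 ≈ 1.5747)
K/4268 + P(69)/965 = (97897/62168)/4268 - 19*69/965 = (97897/62168)*(1/4268) - 1311*1/965 = 97897/265333024 - 1311/965 = -347757123859/256046368160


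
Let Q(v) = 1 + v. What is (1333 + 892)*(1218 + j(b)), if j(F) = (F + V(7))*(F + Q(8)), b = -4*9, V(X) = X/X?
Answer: 4812675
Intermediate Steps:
V(X) = 1
b = -36
j(F) = (1 + F)*(9 + F) (j(F) = (F + 1)*(F + (1 + 8)) = (1 + F)*(F + 9) = (1 + F)*(9 + F))
(1333 + 892)*(1218 + j(b)) = (1333 + 892)*(1218 + (9 + (-36)² + 10*(-36))) = 2225*(1218 + (9 + 1296 - 360)) = 2225*(1218 + 945) = 2225*2163 = 4812675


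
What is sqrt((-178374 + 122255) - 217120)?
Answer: I*sqrt(273239) ≈ 522.72*I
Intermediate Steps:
sqrt((-178374 + 122255) - 217120) = sqrt(-56119 - 217120) = sqrt(-273239) = I*sqrt(273239)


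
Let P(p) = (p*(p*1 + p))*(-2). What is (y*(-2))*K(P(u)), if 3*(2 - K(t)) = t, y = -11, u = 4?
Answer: 1540/3 ≈ 513.33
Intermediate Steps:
P(p) = -4*p**2 (P(p) = (p*(p + p))*(-2) = (p*(2*p))*(-2) = (2*p**2)*(-2) = -4*p**2)
K(t) = 2 - t/3
(y*(-2))*K(P(u)) = (-11*(-2))*(2 - (-4)*4**2/3) = 22*(2 - (-4)*16/3) = 22*(2 - 1/3*(-64)) = 22*(2 + 64/3) = 22*(70/3) = 1540/3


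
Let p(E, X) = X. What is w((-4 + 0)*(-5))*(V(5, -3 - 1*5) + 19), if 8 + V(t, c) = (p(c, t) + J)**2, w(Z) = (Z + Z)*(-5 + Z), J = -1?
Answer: 16200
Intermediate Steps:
w(Z) = 2*Z*(-5 + Z) (w(Z) = (2*Z)*(-5 + Z) = 2*Z*(-5 + Z))
V(t, c) = -8 + (-1 + t)**2 (V(t, c) = -8 + (t - 1)**2 = -8 + (-1 + t)**2)
w((-4 + 0)*(-5))*(V(5, -3 - 1*5) + 19) = (2*((-4 + 0)*(-5))*(-5 + (-4 + 0)*(-5)))*((-8 + (-1 + 5)**2) + 19) = (2*(-4*(-5))*(-5 - 4*(-5)))*((-8 + 4**2) + 19) = (2*20*(-5 + 20))*((-8 + 16) + 19) = (2*20*15)*(8 + 19) = 600*27 = 16200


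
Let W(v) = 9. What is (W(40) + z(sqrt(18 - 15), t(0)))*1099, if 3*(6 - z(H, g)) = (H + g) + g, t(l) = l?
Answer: 16485 - 1099*sqrt(3)/3 ≈ 15851.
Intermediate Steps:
z(H, g) = 6 - 2*g/3 - H/3 (z(H, g) = 6 - ((H + g) + g)/3 = 6 - (H + 2*g)/3 = 6 + (-2*g/3 - H/3) = 6 - 2*g/3 - H/3)
(W(40) + z(sqrt(18 - 15), t(0)))*1099 = (9 + (6 - 2/3*0 - sqrt(18 - 15)/3))*1099 = (9 + (6 + 0 - sqrt(3)/3))*1099 = (9 + (6 - sqrt(3)/3))*1099 = (15 - sqrt(3)/3)*1099 = 16485 - 1099*sqrt(3)/3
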